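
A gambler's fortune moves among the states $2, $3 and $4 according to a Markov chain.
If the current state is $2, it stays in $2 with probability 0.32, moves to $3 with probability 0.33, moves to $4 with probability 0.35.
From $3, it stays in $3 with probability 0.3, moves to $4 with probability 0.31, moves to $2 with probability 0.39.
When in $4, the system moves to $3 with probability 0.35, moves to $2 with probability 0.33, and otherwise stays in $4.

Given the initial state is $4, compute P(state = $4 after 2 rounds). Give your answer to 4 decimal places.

Sum over the intermediate state after 1 round:
P = P($4→$2)·P($2→$4) + P($4→$3)·P($3→$4) + P($4→$4)·P($4→$4)
  = 0.33×0.35 + 0.35×0.31 + 0.32×0.32
  = 0.1155 + 0.1085 + 0.1024 = 0.3264

0.3264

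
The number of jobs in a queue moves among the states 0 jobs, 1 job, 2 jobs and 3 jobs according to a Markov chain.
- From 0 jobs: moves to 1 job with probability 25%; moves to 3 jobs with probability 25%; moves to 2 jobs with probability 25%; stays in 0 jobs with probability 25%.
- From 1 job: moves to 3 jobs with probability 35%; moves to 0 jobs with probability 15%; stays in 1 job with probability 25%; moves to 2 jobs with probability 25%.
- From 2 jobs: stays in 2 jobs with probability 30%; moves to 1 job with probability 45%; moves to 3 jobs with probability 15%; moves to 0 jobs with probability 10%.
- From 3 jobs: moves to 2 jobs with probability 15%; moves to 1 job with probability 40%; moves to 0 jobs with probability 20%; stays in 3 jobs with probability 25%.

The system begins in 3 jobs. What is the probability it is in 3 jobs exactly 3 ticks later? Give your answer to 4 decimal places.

Propagate the distribution vector 3 ticks from 3 jobs.
After 0 ticks: (0.0000, 0.0000, 0.0000, 1.0000)
After 1 tick: (0.2000, 0.4000, 0.1500, 0.2500)
After 2 ticks: (0.1750, 0.3175, 0.2325, 0.2750)
After 3 ticks: (0.1696, 0.3378, 0.2341, 0.2585)
P(in 3 jobs after 3 ticks) = 0.2585

0.2585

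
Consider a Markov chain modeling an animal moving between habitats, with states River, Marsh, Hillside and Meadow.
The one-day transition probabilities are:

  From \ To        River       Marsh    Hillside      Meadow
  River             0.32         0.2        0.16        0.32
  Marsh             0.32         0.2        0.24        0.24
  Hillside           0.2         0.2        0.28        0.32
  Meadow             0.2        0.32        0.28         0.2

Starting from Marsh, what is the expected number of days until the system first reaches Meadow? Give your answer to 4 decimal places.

3.5526

Let t(s) be the expected number of days to first reach Meadow from state s, with t(Meadow) = 0. Conditioning on the first day:
t(River) = 1 + 0.32·t(River) + 0.2·t(Marsh) + 0.16·t(Hillside)
t(Marsh) = 1 + 0.32·t(River) + 0.2·t(Marsh) + 0.24·t(Hillside)
t(Hillside) = 1 + 0.2·t(River) + 0.2·t(Marsh) + 0.28·t(Hillside)
Solving: t(River) = 3.2895, t(Marsh) = 3.5526, t(Hillside) = 3.2895.
Expected days from Marsh to Meadow: 3.5526.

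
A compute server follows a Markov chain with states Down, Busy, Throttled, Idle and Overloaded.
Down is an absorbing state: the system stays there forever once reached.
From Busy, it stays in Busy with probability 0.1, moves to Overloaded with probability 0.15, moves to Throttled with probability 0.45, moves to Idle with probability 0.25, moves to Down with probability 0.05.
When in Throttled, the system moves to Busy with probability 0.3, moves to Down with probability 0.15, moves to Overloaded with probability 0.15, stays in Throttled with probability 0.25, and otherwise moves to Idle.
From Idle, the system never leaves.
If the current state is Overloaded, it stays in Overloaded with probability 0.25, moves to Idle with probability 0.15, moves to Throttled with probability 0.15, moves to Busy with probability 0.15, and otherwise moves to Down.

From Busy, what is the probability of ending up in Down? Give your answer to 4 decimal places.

0.3846

Let h(s) be the probability of absorption at Down starting from transient state s. Then h(Down) = 1 and h(Idle) = 0. By first-step analysis:
h(Busy) = 0.05·1 + 0.1·h(Busy) + 0.45·h(Throttled) + 0.25·0 + 0.15·h(Overloaded)
h(Throttled) = 0.15·1 + 0.3·h(Busy) + 0.25·h(Throttled) + 0.15·0 + 0.15·h(Overloaded)
h(Overloaded) = 0.3·1 + 0.15·h(Busy) + 0.15·h(Throttled) + 0.15·0 + 0.25·h(Overloaded)
Solving: h(Busy) = 0.3846, h(Throttled) = 0.4679, h(Overloaded) = 0.5705.
Starting from Busy, the probability is 0.3846.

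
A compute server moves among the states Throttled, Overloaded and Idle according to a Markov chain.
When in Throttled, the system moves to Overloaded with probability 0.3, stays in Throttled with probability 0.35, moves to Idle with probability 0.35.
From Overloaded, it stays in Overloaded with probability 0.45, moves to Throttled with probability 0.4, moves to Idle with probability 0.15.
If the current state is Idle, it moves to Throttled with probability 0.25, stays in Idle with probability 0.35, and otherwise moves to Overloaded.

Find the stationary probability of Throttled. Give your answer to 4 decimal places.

Let the stationary distribution be π with π = πP and π_1 + π_2 + π_3 = 1.
π_1 = 0.35·π_1 + 0.4·π_2 + 0.25·π_3
π_2 = 0.3·π_1 + 0.45·π_2 + 0.4·π_3
Solving with the normalization constraint gives π = (0.3420, 0.3851, 0.2730).
So the stationary probability of Throttled is 0.3420.

0.3420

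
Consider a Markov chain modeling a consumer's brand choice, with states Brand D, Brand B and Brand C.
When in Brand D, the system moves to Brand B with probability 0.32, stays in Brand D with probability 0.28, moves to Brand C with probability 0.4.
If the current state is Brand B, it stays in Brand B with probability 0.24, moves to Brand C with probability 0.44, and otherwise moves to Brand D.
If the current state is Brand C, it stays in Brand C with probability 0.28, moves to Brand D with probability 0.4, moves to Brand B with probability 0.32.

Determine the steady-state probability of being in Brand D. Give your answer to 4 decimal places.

0.3360

Let the stationary distribution be π with π = πP and π_1 + π_2 + π_3 = 1.
π_1 = 0.28·π_1 + 0.32·π_2 + 0.4·π_3
π_2 = 0.32·π_1 + 0.24·π_2 + 0.32·π_3
Solving with the normalization constraint gives π = (0.3360, 0.2963, 0.3677).
So the stationary probability of Brand D is 0.3360.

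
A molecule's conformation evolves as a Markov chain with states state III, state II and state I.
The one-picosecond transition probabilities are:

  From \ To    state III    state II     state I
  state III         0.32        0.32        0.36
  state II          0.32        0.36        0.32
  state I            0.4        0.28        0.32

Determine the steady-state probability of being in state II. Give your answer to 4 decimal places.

Let the stationary distribution be π with π = πP and π_1 + π_2 + π_3 = 1.
π_1 = 0.32·π_1 + 0.32·π_2 + 0.4·π_3
π_2 = 0.32·π_1 + 0.36·π_2 + 0.28·π_3
Solving with the normalization constraint gives π = (0.3467, 0.3194, 0.3339).
So the stationary probability of state II is 0.3194.

0.3194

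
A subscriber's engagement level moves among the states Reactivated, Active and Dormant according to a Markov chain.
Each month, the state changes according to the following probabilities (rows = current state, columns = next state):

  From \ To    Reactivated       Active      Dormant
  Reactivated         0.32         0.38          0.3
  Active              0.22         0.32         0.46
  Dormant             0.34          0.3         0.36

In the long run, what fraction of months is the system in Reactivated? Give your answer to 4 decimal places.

Let the stationary distribution be π with π = πP and π_1 + π_2 + π_3 = 1.
π_1 = 0.32·π_1 + 0.22·π_2 + 0.34·π_3
π_2 = 0.38·π_1 + 0.32·π_2 + 0.3·π_3
Solving with the normalization constraint gives π = (0.2945, 0.3302, 0.3753).
So the stationary probability of Reactivated is 0.2945.

0.2945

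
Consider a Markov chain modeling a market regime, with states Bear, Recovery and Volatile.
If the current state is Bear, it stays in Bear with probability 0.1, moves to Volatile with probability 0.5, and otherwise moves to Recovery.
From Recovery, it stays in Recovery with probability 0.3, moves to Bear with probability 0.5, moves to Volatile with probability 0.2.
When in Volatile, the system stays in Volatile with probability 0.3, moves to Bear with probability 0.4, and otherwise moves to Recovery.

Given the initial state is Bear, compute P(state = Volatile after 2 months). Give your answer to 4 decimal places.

Sum over the intermediate state after 1 month:
P = P(Bear→Bear)·P(Bear→Volatile) + P(Bear→Recovery)·P(Recovery→Volatile) + P(Bear→Volatile)·P(Volatile→Volatile)
  = 0.1×0.5 + 0.4×0.2 + 0.5×0.3
  = 0.0500 + 0.0800 + 0.1500 = 0.2800

0.2800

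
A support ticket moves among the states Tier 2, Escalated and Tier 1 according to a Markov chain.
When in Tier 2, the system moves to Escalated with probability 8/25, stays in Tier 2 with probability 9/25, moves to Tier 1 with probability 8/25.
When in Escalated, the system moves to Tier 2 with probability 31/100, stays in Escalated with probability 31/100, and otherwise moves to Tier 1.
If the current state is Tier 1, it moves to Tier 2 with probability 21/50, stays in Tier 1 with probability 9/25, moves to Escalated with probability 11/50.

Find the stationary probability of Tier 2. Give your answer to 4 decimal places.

Let the stationary distribution be π with π = πP and π_1 + π_2 + π_3 = 1.
π_1 = 0.36·π_1 + 0.31·π_2 + 0.42·π_3
π_2 = 0.32·π_1 + 0.31·π_2 + 0.22·π_3
Solving with the normalization constraint gives π = (0.3670, 0.2821, 0.3510).
So the stationary probability of Tier 2 is 0.3670.

0.3670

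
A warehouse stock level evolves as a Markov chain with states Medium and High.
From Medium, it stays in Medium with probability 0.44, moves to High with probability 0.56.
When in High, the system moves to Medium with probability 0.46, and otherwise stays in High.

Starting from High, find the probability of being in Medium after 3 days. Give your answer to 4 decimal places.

0.4510

Propagate the distribution vector 3 days from High.
After 0 days: (0.0000, 1.0000)
After 1 day: (0.4600, 0.5400)
After 2 days: (0.4508, 0.5492)
After 3 days: (0.4510, 0.5490)
P(in Medium after 3 days) = 0.4510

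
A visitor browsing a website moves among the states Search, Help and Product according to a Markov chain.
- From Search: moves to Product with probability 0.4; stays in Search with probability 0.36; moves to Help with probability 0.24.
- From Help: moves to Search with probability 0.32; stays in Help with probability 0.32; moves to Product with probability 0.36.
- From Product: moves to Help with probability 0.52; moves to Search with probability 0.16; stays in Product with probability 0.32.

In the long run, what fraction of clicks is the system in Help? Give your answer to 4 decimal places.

Let the stationary distribution be π with π = πP and π_1 + π_2 + π_3 = 1.
π_1 = 0.36·π_1 + 0.32·π_2 + 0.16·π_3
π_2 = 0.24·π_1 + 0.32·π_2 + 0.52·π_3
Solving with the normalization constraint gives π = (0.2739, 0.3694, 0.3567).
So the stationary probability of Help is 0.3694.

0.3694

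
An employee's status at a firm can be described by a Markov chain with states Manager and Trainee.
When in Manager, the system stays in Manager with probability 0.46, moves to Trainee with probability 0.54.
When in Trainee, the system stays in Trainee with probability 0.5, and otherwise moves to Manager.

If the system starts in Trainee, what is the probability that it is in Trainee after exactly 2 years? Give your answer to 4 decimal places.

0.5200

Sum over the intermediate state after 1 year:
P = P(Trainee→Manager)·P(Manager→Trainee) + P(Trainee→Trainee)·P(Trainee→Trainee)
  = 0.5×0.54 + 0.5×0.5
  = 0.2700 + 0.2500 = 0.5200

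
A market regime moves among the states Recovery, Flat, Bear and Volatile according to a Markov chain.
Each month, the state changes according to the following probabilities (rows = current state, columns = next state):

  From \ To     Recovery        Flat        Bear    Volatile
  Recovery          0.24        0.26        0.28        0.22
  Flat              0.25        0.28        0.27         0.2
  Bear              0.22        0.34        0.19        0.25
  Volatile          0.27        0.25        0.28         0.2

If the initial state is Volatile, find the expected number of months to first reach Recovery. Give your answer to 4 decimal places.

Let t(s) be the expected number of months to first reach Recovery from state s, with t(Recovery) = 0. Conditioning on the first month:
t(Flat) = 1 + 0.28·t(Flat) + 0.27·t(Bear) + 0.2·t(Volatile)
t(Bear) = 1 + 0.34·t(Flat) + 0.19·t(Bear) + 0.25·t(Volatile)
t(Volatile) = 1 + 0.25·t(Flat) + 0.28·t(Bear) + 0.2·t(Volatile)
Solving: t(Flat) = 4.0536, t(Bear) = 4.1625, t(Volatile) = 3.9736.
Expected months from Volatile to Recovery: 3.9736.

3.9736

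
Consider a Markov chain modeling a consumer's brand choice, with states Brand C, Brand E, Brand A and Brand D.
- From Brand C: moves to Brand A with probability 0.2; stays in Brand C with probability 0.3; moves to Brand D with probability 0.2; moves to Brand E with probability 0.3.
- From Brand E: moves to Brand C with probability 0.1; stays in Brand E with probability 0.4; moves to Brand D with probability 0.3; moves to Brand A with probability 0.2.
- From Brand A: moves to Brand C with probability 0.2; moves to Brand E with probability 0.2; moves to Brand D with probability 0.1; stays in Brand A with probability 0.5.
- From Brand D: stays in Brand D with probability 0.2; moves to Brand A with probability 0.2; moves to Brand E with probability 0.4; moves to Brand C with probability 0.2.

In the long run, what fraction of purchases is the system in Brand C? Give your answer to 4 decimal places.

Let the stationary distribution be π with π = πP and π_1 + π_2 + π_3 + π_4 = 1.
π_1 = 0.3·π_1 + 0.1·π_2 + 0.2·π_3 + 0.2·π_4
π_2 = 0.3·π_1 + 0.4·π_2 + 0.2·π_3 + 0.4·π_4
π_3 = 0.2·π_1 + 0.2·π_2 + 0.5·π_3 + 0.2·π_4
Solving with the normalization constraint gives π = (0.1862, 0.3242, 0.2857, 0.2039).
So the stationary probability of Brand C is 0.1862.

0.1862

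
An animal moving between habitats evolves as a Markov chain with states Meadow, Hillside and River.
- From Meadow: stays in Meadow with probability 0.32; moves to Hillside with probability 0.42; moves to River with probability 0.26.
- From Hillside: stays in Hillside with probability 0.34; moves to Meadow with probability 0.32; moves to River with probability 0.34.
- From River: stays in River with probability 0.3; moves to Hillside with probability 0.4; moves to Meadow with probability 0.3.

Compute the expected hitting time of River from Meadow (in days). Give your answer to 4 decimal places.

3.4351

Let t(s) be the expected number of days to first reach River from state s, with t(River) = 0. Conditioning on the first day:
t(Meadow) = 1 + 0.32·t(Meadow) + 0.42·t(Hillside)
t(Hillside) = 1 + 0.32·t(Meadow) + 0.34·t(Hillside)
Solving: t(Meadow) = 3.4351, t(Hillside) = 3.1807.
Expected days from Meadow to River: 3.4351.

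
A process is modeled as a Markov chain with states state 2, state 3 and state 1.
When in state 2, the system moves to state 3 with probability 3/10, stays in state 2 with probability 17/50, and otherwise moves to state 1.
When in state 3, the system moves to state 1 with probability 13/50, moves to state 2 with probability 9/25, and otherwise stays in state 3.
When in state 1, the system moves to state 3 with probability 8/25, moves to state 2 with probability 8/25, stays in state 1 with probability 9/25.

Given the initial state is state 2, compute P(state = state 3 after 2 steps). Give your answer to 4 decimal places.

0.3312

Sum over the intermediate state after 1 step:
P = P(state 2→state 2)·P(state 2→state 3) + P(state 2→state 3)·P(state 3→state 3) + P(state 2→state 1)·P(state 1→state 3)
  = 0.34×0.3 + 0.3×0.38 + 0.36×0.32
  = 0.1020 + 0.1140 + 0.1152 = 0.3312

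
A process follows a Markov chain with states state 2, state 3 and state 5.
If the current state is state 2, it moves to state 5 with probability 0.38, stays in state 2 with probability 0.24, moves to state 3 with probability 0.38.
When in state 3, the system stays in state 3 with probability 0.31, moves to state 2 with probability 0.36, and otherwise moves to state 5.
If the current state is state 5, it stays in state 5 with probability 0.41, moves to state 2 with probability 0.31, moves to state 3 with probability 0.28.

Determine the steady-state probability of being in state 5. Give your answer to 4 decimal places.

Let the stationary distribution be π with π = πP and π_1 + π_2 + π_3 = 1.
π_1 = 0.24·π_1 + 0.36·π_2 + 0.31·π_3
π_2 = 0.38·π_1 + 0.31·π_2 + 0.28·π_3
Solving with the normalization constraint gives π = (0.3047, 0.3201, 0.3753).
So the stationary probability of state 5 is 0.3753.

0.3753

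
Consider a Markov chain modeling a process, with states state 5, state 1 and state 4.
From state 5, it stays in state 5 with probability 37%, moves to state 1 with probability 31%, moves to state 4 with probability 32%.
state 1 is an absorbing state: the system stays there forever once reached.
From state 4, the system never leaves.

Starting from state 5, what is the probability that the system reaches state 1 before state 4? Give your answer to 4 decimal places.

Let h(s) be the probability of absorption at state 1 starting from transient state s. Then h(state 1) = 1 and h(state 4) = 0. By first-step analysis:
h(state 5) = 0.37·h(state 5) + 0.31·1 + 0.32·0
Solving: h(state 5) = 0.4921.
Starting from state 5, the probability is 0.4921.

0.4921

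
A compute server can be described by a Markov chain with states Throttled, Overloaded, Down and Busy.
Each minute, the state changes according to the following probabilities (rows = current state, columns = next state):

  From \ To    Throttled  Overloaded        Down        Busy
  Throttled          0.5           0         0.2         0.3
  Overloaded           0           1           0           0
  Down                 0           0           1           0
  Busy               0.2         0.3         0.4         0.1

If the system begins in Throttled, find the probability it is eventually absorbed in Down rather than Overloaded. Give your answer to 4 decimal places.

0.7692

Let h(s) be the probability of absorption at Down starting from transient state s. Then h(Down) = 1 and h(Overloaded) = 0. By first-step analysis:
h(Throttled) = 0.5·h(Throttled) + 0.2·1 + 0.3·h(Busy)
h(Busy) = 0.2·h(Throttled) + 0.3·0 + 0.4·1 + 0.1·h(Busy)
Solving: h(Throttled) = 0.7692, h(Busy) = 0.6154.
Starting from Throttled, the probability is 0.7692.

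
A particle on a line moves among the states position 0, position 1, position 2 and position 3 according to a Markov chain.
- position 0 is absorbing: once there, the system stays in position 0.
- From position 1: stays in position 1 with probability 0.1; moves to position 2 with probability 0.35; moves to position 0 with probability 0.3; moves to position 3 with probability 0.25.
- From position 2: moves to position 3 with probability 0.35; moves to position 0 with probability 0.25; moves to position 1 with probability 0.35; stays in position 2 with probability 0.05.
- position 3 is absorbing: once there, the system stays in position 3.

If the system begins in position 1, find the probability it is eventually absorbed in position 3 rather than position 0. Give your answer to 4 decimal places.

Let h(s) be the probability of absorption at position 3 starting from transient state s. Then h(position 3) = 1 and h(position 0) = 0. By first-step analysis:
h(position 1) = 0.3·0 + 0.1·h(position 1) + 0.35·h(position 2) + 0.25·1
h(position 2) = 0.25·0 + 0.35·h(position 1) + 0.05·h(position 2) + 0.35·1
Solving: h(position 1) = 0.4915, h(position 2) = 0.5495.
Starting from position 1, the probability is 0.4915.

0.4915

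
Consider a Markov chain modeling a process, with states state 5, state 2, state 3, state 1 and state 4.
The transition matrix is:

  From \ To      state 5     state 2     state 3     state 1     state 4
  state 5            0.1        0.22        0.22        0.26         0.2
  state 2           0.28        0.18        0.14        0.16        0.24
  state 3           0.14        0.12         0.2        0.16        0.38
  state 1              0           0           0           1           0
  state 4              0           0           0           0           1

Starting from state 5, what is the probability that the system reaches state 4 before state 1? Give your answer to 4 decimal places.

0.5248

Let h(s) be the probability of absorption at state 4 starting from transient state s. Then h(state 4) = 1 and h(state 1) = 0. By first-step analysis:
h(state 5) = 0.1·h(state 5) + 0.22·h(state 2) + 0.22·h(state 3) + 0.26·0 + 0.2·1
h(state 2) = 0.28·h(state 5) + 0.18·h(state 2) + 0.14·h(state 3) + 0.16·0 + 0.24·1
h(state 3) = 0.14·h(state 5) + 0.12·h(state 2) + 0.2·h(state 3) + 0.16·0 + 0.38·1
Solving: h(state 5) = 0.5248, h(state 2) = 0.5836, h(state 3) = 0.6544.
Starting from state 5, the probability is 0.5248.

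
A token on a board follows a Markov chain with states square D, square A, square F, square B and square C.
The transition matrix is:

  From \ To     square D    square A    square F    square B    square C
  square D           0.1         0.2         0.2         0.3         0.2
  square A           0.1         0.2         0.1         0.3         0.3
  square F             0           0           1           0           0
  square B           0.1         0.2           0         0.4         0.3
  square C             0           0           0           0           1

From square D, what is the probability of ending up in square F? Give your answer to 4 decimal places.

0.3091

Let h(s) be the probability of absorption at square F starting from transient state s. Then h(square F) = 1 and h(square C) = 0. By first-step analysis:
h(square D) = 0.1·h(square D) + 0.2·h(square A) + 0.2·1 + 0.3·h(square B) + 0.2·0
h(square A) = 0.1·h(square D) + 0.2·h(square A) + 0.1·1 + 0.3·h(square B) + 0.3·0
h(square B) = 0.1·h(square D) + 0.2·h(square A) + 0.4·h(square B) + 0.3·0
Solving: h(square D) = 0.3091, h(square A) = 0.2091, h(square B) = 0.1212.
Starting from square D, the probability is 0.3091.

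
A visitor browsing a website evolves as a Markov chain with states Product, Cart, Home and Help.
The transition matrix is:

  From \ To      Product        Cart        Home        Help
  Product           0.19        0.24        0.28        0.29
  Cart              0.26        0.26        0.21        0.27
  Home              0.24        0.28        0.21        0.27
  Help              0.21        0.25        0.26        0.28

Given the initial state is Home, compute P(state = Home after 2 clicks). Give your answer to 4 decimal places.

Propagate the distribution vector 2 clicks from Home.
After 0 clicks: (0.0000, 0.0000, 1.0000, 0.0000)
After 1 click: (0.2400, 0.2800, 0.2100, 0.2700)
After 2 clicks: (0.2255, 0.2567, 0.2403, 0.2775)
P(in Home after 2 clicks) = 0.2403

0.2403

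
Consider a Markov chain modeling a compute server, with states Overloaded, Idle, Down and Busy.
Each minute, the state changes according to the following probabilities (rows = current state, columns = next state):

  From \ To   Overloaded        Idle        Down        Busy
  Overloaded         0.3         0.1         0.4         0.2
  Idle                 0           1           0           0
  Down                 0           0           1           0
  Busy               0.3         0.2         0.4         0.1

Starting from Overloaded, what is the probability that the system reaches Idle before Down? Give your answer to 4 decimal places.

Let h(s) be the probability of absorption at Idle starting from transient state s. Then h(Idle) = 1 and h(Down) = 0. By first-step analysis:
h(Overloaded) = 0.3·h(Overloaded) + 0.1·1 + 0.4·0 + 0.2·h(Busy)
h(Busy) = 0.3·h(Overloaded) + 0.2·1 + 0.4·0 + 0.1·h(Busy)
Solving: h(Overloaded) = 0.2281, h(Busy) = 0.2982.
Starting from Overloaded, the probability is 0.2281.

0.2281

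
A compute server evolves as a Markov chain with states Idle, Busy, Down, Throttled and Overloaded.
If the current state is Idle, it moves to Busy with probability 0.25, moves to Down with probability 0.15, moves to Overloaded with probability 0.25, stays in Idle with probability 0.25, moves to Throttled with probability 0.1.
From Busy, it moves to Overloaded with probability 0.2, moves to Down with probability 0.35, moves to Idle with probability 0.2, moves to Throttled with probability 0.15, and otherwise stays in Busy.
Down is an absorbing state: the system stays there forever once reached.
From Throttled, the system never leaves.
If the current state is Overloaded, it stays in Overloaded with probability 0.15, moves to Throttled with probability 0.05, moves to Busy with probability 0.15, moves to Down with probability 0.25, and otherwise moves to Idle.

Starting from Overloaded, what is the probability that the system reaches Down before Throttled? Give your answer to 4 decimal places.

0.7390

Let h(s) be the probability of absorption at Down starting from transient state s. Then h(Down) = 1 and h(Throttled) = 0. By first-step analysis:
h(Idle) = 0.25·h(Idle) + 0.25·h(Busy) + 0.15·1 + 0.1·0 + 0.25·h(Overloaded)
h(Busy) = 0.2·h(Idle) + 0.1·h(Busy) + 0.35·1 + 0.15·0 + 0.2·h(Overloaded)
h(Overloaded) = 0.4·h(Idle) + 0.15·h(Busy) + 0.25·1 + 0.05·0 + 0.15·h(Overloaded)
Solving: h(Idle) = 0.6812, h(Busy) = 0.7045, h(Overloaded) = 0.7390.
Starting from Overloaded, the probability is 0.7390.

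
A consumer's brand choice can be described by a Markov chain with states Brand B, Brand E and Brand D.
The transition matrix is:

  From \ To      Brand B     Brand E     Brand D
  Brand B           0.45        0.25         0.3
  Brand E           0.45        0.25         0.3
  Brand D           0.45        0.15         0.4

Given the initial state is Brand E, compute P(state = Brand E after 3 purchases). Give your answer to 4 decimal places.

Propagate the distribution vector 3 purchases from Brand E.
After 0 purchases: (0.0000, 1.0000, 0.0000)
After 1 purchase: (0.4500, 0.2500, 0.3000)
After 2 purchases: (0.4500, 0.2200, 0.3300)
After 3 purchases: (0.4500, 0.2170, 0.3330)
P(in Brand E after 3 purchases) = 0.2170

0.2170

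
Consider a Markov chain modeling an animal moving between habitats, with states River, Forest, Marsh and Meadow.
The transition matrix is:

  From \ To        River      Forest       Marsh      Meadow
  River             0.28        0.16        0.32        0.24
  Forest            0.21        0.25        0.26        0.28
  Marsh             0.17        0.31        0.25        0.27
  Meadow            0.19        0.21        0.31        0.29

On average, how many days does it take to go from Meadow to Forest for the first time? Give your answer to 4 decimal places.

4.3607

Let t(s) be the expected number of days to first reach Forest from state s, with t(Forest) = 0. Conditioning on the first day:
t(River) = 1 + 0.28·t(River) + 0.32·t(Marsh) + 0.24·t(Meadow)
t(Marsh) = 1 + 0.17·t(River) + 0.25·t(Marsh) + 0.27·t(Meadow)
t(Meadow) = 1 + 0.19·t(River) + 0.31·t(Marsh) + 0.29·t(Meadow)
Solving: t(River) = 4.5957, t(Marsh) = 3.9449, t(Meadow) = 4.3607.
Expected days from Meadow to Forest: 4.3607.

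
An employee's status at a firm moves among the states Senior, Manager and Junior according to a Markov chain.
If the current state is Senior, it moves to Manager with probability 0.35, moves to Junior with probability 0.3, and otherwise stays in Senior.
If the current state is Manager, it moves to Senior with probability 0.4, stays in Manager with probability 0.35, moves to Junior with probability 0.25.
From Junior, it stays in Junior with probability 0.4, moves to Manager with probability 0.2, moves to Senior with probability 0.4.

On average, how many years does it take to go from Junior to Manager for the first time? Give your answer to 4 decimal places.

3.8889

Let t(s) be the expected number of years to first reach Manager from state s, with t(Manager) = 0. Conditioning on the first year:
t(Senior) = 1 + 0.35·t(Senior) + 0.3·t(Junior)
t(Junior) = 1 + 0.4·t(Senior) + 0.4·t(Junior)
Solving: t(Senior) = 3.3333, t(Junior) = 3.8889.
Expected years from Junior to Manager: 3.8889.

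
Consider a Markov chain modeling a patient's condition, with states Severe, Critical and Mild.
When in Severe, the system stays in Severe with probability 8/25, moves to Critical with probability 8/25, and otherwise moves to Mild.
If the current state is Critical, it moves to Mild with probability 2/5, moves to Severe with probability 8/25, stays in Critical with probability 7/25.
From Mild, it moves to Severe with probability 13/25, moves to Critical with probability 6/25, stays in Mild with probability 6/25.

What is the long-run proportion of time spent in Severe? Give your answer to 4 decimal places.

0.3863

Let the stationary distribution be π with π = πP and π_1 + π_2 + π_3 = 1.
π_1 = 0.32·π_1 + 0.32·π_2 + 0.52·π_3
π_2 = 0.32·π_1 + 0.28·π_2 + 0.24·π_3
Solving with the normalization constraint gives π = (0.3863, 0.2822, 0.3315).
So the stationary probability of Severe is 0.3863.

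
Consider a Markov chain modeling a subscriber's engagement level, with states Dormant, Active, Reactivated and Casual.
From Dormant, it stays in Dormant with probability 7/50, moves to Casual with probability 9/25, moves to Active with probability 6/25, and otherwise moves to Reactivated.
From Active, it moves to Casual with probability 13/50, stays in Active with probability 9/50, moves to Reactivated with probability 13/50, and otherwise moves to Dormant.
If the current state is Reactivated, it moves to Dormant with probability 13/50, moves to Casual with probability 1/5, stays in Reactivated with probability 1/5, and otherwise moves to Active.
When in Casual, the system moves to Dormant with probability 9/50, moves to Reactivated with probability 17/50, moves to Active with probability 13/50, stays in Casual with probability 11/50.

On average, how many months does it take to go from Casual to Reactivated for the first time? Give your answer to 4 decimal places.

Let t(s) be the expected number of months to first reach Reactivated from state s, with t(Reactivated) = 0. Conditioning on the first month:
t(Dormant) = 1 + 0.14·t(Dormant) + 0.24·t(Active) + 0.36·t(Casual)
t(Active) = 1 + 0.3·t(Dormant) + 0.18·t(Active) + 0.26·t(Casual)
t(Casual) = 1 + 0.18·t(Dormant) + 0.26·t(Active) + 0.22·t(Casual)
Solving: t(Dormant) = 3.5257, t(Active) = 3.5490, t(Casual) = 3.2787.
Expected months from Casual to Reactivated: 3.2787.

3.2787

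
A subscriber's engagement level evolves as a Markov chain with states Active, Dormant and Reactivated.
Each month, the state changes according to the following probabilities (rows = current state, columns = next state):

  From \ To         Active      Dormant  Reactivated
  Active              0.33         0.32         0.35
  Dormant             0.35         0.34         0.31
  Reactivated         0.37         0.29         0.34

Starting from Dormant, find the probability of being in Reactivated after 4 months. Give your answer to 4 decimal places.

Propagate the distribution vector 4 months from Dormant.
After 0 months: (0.0000, 1.0000, 0.0000)
After 1 month: (0.3500, 0.3400, 0.3100)
After 2 months: (0.3492, 0.3175, 0.3333)
After 3 months: (0.3497, 0.3164, 0.3340)
After 4 months: (0.3497, 0.3163, 0.3340)
P(in Reactivated after 4 months) = 0.3340

0.3340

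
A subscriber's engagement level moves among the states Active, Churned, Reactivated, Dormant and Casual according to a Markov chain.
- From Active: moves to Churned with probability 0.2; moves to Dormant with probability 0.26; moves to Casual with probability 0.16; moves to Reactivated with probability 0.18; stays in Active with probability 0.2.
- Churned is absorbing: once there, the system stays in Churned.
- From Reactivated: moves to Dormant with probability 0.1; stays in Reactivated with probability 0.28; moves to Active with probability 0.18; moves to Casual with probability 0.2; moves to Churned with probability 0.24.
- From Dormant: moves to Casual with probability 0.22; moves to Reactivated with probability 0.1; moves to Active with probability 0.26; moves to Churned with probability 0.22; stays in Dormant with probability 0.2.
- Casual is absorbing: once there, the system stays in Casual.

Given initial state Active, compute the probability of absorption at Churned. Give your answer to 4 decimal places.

0.5399

Let h(s) be the probability of absorption at Churned starting from transient state s. Then h(Churned) = 1 and h(Casual) = 0. By first-step analysis:
h(Active) = 0.2·h(Active) + 0.2·1 + 0.18·h(Reactivated) + 0.26·h(Dormant) + 0.16·0
h(Reactivated) = 0.18·h(Active) + 0.24·1 + 0.28·h(Reactivated) + 0.1·h(Dormant) + 0.2·0
h(Dormant) = 0.26·h(Active) + 0.22·1 + 0.1·h(Reactivated) + 0.2·h(Dormant) + 0.22·0
Solving: h(Active) = 0.5399, h(Reactivated) = 0.5403, h(Dormant) = 0.5180.
Starting from Active, the probability is 0.5399.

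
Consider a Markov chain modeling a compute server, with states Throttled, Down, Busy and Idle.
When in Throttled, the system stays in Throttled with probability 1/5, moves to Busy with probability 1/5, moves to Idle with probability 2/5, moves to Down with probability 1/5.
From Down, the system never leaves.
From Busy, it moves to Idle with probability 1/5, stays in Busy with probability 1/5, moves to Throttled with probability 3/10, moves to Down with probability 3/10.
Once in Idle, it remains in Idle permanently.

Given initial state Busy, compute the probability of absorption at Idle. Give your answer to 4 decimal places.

Let h(s) be the probability of absorption at Idle starting from transient state s. Then h(Idle) = 1 and h(Down) = 0. By first-step analysis:
h(Throttled) = 0.2·h(Throttled) + 0.2·0 + 0.2·h(Busy) + 0.4·1
h(Busy) = 0.3·h(Throttled) + 0.3·0 + 0.2·h(Busy) + 0.2·1
Solving: h(Throttled) = 0.6207, h(Busy) = 0.4828.
Starting from Busy, the probability is 0.4828.

0.4828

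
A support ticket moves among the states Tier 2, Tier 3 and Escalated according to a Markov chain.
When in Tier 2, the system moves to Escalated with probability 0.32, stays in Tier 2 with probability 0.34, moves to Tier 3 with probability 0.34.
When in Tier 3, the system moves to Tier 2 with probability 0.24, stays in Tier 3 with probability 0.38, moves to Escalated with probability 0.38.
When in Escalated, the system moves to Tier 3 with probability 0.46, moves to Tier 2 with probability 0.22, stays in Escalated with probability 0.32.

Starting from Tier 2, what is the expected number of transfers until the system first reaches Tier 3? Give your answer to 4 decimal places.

2.6427

Let t(s) be the expected number of transfers to first reach Tier 3 from state s, with t(Tier 3) = 0. Conditioning on the first transfer:
t(Tier 2) = 1 + 0.34·t(Tier 2) + 0.32·t(Escalated)
t(Escalated) = 1 + 0.22·t(Tier 2) + 0.32·t(Escalated)
Solving: t(Tier 2) = 2.6427, t(Escalated) = 2.3256.
Expected transfers from Tier 2 to Tier 3: 2.6427.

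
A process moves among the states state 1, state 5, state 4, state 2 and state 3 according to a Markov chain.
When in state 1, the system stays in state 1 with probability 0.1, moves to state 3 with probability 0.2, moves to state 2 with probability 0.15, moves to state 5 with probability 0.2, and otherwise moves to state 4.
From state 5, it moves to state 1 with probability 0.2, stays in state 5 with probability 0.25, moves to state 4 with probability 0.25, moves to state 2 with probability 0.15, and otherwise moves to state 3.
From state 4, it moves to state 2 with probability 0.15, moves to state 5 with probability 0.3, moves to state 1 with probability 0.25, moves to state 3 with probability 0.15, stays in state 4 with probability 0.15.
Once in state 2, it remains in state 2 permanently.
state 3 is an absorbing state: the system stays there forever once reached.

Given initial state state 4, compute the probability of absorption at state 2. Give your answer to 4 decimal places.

0.4834

Let h(s) be the probability of absorption at state 2 starting from transient state s. Then h(state 2) = 1 and h(state 3) = 0. By first-step analysis:
h(state 1) = 0.1·h(state 1) + 0.2·h(state 5) + 0.35·h(state 4) + 0.15·1 + 0.2·0
h(state 5) = 0.2·h(state 1) + 0.25·h(state 5) + 0.25·h(state 4) + 0.15·1 + 0.15·0
h(state 4) = 0.25·h(state 1) + 0.3·h(state 5) + 0.15·h(state 4) + 0.15·1 + 0.15·0
Solving: h(state 1) = 0.4623, h(state 5) = 0.4844, h(state 4) = 0.4834.
Starting from state 4, the probability is 0.4834.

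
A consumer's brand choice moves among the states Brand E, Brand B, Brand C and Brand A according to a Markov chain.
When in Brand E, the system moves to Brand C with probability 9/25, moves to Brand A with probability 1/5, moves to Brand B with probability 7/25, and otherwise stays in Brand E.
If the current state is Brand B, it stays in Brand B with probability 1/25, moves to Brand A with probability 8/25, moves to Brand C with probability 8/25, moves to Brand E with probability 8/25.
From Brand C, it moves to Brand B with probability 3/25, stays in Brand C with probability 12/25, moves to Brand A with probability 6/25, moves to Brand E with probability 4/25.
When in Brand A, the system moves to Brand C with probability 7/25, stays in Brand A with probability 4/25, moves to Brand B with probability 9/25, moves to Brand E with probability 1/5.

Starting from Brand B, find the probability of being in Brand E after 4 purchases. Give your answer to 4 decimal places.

Propagate the distribution vector 4 purchases from Brand B.
After 0 purchases: (0.0000, 1.0000, 0.0000, 0.0000)
After 1 purchase: (0.3200, 0.0400, 0.3200, 0.3200)
After 2 purchases: (0.1792, 0.2448, 0.3712, 0.2048)
After 3 purchases: (0.2074, 0.1782, 0.3784, 0.2360)
After 4 purchases: (0.1980, 0.1956, 0.3794, 0.2271)
P(in Brand E after 4 purchases) = 0.1980

0.1980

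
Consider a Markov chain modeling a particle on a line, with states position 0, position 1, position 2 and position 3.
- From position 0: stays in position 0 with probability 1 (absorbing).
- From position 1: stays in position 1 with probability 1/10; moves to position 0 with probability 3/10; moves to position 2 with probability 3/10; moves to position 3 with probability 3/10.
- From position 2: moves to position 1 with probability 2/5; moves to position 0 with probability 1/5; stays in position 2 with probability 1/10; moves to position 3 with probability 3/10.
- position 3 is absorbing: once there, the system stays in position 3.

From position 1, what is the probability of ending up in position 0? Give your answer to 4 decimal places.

Let h(s) be the probability of absorption at position 0 starting from transient state s. Then h(position 0) = 1 and h(position 3) = 0. By first-step analysis:
h(position 1) = 0.3·1 + 0.1·h(position 1) + 0.3·h(position 2) + 0.3·0
h(position 2) = 0.2·1 + 0.4·h(position 1) + 0.1·h(position 2) + 0.3·0
Solving: h(position 1) = 0.4783, h(position 2) = 0.4348.
Starting from position 1, the probability is 0.4783.

0.4783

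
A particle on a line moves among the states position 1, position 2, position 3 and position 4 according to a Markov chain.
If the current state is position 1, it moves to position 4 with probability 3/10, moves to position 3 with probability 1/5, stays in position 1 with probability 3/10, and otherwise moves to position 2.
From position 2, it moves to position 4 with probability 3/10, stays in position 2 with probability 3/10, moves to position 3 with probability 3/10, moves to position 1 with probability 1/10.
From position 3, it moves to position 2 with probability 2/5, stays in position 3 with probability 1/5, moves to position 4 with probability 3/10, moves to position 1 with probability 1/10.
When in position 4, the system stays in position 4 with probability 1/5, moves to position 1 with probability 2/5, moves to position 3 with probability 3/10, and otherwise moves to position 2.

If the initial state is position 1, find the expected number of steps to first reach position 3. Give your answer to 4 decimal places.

Let t(s) be the expected number of steps to first reach position 3 from state s, with t(position 3) = 0. Conditioning on the first step:
t(position 1) = 1 + 0.3·t(position 1) + 0.2·t(position 2) + 0.3·t(position 4)
t(position 2) = 1 + 0.1·t(position 1) + 0.3·t(position 2) + 0.3·t(position 4)
t(position 4) = 1 + 0.4·t(position 1) + 0.1·t(position 2) + 0.2·t(position 4)
Solving: t(position 1) = 4.0574, t(position 2) = 3.6066, t(position 4) = 3.7295.
Expected steps from position 1 to position 3: 4.0574.

4.0574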